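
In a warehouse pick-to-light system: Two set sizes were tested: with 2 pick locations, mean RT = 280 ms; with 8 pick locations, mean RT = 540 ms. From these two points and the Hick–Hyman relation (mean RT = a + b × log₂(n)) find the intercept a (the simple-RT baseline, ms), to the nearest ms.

b = (RT₂ − RT₁)/(log₂ n₂ − log₂ n₁) = (540 − 280)/(3 − 1) = 130 ms/bit.
Intercept: a = 280 − 130·log₂(2) = 150.000 ms.

150 ms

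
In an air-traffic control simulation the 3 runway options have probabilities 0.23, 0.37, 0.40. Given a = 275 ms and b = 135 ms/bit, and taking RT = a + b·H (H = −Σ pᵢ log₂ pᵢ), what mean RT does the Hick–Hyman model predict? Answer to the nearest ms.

H = 0.23·log₂(1/0.23) + 0.37·log₂(1/0.37) + 0.40·log₂(1/0.40) = 1.5472 bits.
RT = 275 + 135 × 1.5472 = 483.87 ms.

484 ms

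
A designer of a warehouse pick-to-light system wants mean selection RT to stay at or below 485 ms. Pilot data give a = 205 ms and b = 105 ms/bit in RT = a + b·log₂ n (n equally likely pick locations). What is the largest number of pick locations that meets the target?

Set 205 + 105·log₂ n ≤ 485 → log₂ n ≤ (485 − 205)/105 = 2.6667.
So n ≤ 2^2.6667 = 6.350; the largest integer n is 6.

6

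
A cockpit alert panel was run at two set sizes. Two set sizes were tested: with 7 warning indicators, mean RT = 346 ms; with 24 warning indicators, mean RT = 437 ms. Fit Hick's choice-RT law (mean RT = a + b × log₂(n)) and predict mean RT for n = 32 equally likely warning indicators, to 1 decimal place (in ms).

RT is linear in log₂ n, so two points fix the line:
  b = (437 − 346) / (log₂ 24 − log₂ 7) = 91 / (4.5850 − 2.8074) = 51.192 ms/bit
  a = 346 − 51.192 × 2.8074 = 202.285 ms
Then RT(32) = 202.285 + 51.192 × log₂ 32 = 202.285 + 51.192 × 5 ≈ 458.247 ms.

458.2 ms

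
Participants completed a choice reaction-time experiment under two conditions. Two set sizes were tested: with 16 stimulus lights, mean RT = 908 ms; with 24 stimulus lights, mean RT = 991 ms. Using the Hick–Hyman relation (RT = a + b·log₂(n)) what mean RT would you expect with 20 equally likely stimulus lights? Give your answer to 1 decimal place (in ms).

Fit slope and intercept:
  b = (991 − 908) / (log₂ 24 − log₂ 16) = 83 / (4.5850 − 4) = 141.889 ms/bit
  a = 908 − 141.889 × 4 = 340.442 ms
Then RT(20) = 340.442 + 141.889 × log₂ 20 = 340.442 + 141.889 × 4.3219 ≈ 953.678 ms.

953.7 ms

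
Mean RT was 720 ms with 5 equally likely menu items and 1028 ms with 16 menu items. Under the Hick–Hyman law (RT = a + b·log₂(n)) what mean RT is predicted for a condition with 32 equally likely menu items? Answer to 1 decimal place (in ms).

1211.5 ms

RT is linear in log₂ n, so two points fix the line:
  b = (1028 − 720) / (log₂ 16 − log₂ 5) = 308 / (4 − 2.3219) = 183.544 ms/bit
  a = 720 − 183.544 × 2.3219 = 293.824 ms
Then RT(32) = 293.824 + 183.544 × log₂ 32 = 293.824 + 183.544 × 5 ≈ 1211.544 ms.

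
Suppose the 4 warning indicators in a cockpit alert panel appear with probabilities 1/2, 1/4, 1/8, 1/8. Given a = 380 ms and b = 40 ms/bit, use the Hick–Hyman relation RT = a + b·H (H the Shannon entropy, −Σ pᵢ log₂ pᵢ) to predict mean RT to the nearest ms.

450 ms

H = −Σ pᵢ log₂ pᵢ = 0.5·1 + 0.25·2 + 0.125·3 + 0.125·3 = 1.750 bits.
RT = 380 + 40 × 1.750 = 450.00 ms.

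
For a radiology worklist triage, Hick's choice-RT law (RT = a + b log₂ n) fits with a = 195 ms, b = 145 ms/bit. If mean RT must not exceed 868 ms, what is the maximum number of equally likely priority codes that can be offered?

24

Set 195 + 145·log₂ n ≤ 868 → log₂ n ≤ (868 − 195)/145 = 4.6414.
So n ≤ 2^4.6414 = 24.957; the largest integer n is 24.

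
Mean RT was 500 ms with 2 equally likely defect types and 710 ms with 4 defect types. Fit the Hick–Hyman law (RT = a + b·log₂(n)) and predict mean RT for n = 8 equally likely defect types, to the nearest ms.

Fit slope and intercept:
  b = (710 − 500) / (log₂ 4 − log₂ 2) = 210 / (2 − 1) = 210 ms/bit
  a = 500 − 210 × 1 = 290 ms
Then RT(8) = 290 + 210 × log₂ 8 = 290 + 210 × 3 ≈ 920.000 ms.

920 ms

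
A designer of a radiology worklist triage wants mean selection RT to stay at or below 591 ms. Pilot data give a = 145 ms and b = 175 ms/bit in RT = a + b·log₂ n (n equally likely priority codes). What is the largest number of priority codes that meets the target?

5

Information budget: (591 − 145)/175 = 2.5486 bits, so n ≤ 2^2.5486 = 5.851 → at most 5.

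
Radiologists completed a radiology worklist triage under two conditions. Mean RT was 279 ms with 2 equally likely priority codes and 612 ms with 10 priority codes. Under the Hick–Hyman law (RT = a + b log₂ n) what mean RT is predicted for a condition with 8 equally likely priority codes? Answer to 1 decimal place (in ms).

With log₂ n on the abscissa the relation is linear; from the two conditions:
  b = (612 − 279) / (log₂ 10 − log₂ 2) = 333 / (3.3219 − 1) = 143.415 ms/bit
  a = 279 − 143.415 × 1 = 135.585 ms
Then RT(8) = 135.585 + 143.415 × log₂ 8 = 135.585 + 143.415 × 3 ≈ 565.831 ms.

565.8 ms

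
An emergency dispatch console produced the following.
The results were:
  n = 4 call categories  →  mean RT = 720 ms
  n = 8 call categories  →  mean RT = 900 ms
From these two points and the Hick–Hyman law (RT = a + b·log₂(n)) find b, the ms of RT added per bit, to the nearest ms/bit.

Slope: b = (900 − 720) / (log₂ 8 − log₂ 4) = 180/1.0000 = 180 ms/bit.

180 ms/bit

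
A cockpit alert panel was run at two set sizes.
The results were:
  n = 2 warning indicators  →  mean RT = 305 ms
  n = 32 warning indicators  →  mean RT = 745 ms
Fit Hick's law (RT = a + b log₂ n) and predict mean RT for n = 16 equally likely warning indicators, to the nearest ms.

635 ms

RT is linear in log₂ n, so two points fix the line:
  b = (745 − 305) / (log₂ 32 − log₂ 2) = 440 / (5 − 1) = 110 ms/bit
  a = 305 − 110 × 1 = 195 ms
Then RT(16) = 195 + 110 × log₂ 16 = 195 + 110 × 4 ≈ 635.000 ms.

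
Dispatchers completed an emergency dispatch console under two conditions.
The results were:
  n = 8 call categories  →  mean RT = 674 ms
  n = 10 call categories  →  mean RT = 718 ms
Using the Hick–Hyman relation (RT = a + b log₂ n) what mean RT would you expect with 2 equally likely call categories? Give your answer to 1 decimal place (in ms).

RT is linear in log₂ n, so two points fix the line:
  b = (718 − 674) / (log₂ 10 − log₂ 8) = 44 / (3.3219 − 3) = 136.676 ms/bit
  a = 674 − 136.676 × 3 = 263.971 ms
Then RT(2) = 263.971 + 136.676 × log₂ 2 = 263.971 + 136.676 × 1 ≈ 400.647 ms.

400.6 ms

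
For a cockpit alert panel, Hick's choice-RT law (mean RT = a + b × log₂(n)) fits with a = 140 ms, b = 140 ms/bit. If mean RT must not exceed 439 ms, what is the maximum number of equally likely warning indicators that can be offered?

Information budget: (439 − 140)/140 = 2.1357 bits, so n ≤ 2^2.1357 = 4.395 → at most 4.

4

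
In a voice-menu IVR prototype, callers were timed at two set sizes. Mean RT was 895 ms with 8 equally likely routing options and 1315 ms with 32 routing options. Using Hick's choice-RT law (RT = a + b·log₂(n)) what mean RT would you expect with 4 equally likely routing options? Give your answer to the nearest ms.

685 ms

RT is linear in log₂ n, so two points fix the line:
  b = (1315 − 895) / (log₂ 32 − log₂ 8) = 420 / (5 − 3) = 210 ms/bit
  a = 895 − 210 × 3 = 265 ms
Then RT(4) = 265 + 210 × log₂ 4 = 265 + 210 × 2 ≈ 685.000 ms.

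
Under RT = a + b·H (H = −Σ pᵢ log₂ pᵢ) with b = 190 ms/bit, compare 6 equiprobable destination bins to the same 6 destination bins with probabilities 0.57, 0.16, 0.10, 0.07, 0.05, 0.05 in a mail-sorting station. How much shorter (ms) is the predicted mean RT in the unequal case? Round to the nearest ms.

127 ms

Equiprobable entropy H₀ = log₂ 6 = 2.5850 bits.
Skewed entropy H = −Σ pᵢ log₂ pᵢ = 1.9182 bits.
ΔRT = b·(H₀ − H) = 190 × 0.6668 = 126.68 ms.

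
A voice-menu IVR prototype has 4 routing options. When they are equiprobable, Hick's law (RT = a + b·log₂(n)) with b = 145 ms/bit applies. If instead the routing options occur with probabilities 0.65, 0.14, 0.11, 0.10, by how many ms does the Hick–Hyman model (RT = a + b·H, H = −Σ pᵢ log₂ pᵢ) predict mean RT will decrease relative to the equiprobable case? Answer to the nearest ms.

75 ms

The RT saving is b·ΔH. Equiprobable H₀ = log₂(4) = 2.0000 bits; with the given probabilities H = 1.4836 bits.
b·(H₀ − H) = 145 × (2.0000 − 1.4836) = 74.88 ms.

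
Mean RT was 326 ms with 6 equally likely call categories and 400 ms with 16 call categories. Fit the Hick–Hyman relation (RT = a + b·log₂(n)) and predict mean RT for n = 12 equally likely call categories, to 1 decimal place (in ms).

Fit slope and intercept:
  b = (400 − 326) / (log₂ 16 − log₂ 6) = 74 / (4 − 2.5850) = 52.295 ms/bit
  a = 326 − 52.295 × 2.5850 = 190.818 ms
Then RT(12) = 190.818 + 52.295 × log₂ 12 = 190.818 + 52.295 × 3.5850 ≈ 378.295 ms.

378.3 ms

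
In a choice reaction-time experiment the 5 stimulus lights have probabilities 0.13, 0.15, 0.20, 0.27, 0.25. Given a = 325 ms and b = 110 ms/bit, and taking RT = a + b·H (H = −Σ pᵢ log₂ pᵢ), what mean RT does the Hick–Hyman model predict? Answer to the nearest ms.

Entropy contributions −pᵢ log₂ pᵢ: 0.3826, 0.4105, 0.4644, 0.5100, 0.5000; sum H = 2.2676 bits.
RT = a + bH = 325 + 110·2.2676 = 574.44 ms.

574 ms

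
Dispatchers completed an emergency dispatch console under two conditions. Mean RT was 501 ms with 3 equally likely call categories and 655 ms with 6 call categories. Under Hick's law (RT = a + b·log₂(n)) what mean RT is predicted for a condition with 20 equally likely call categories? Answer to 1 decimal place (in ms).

922.5 ms

With log₂ n on the abscissa the relation is linear; from the two conditions:
  b = (655 − 501) / (log₂ 6 − log₂ 3) = 154 / (2.5850 − 1.5850) = 154.000 ms/bit
  a = 501 − 154.000 × 1.5850 = 256.916 ms
Then RT(20) = 256.916 + 154.000 × log₂ 20 = 256.916 + 154.000 × 4.3219 ≈ 922.493 ms.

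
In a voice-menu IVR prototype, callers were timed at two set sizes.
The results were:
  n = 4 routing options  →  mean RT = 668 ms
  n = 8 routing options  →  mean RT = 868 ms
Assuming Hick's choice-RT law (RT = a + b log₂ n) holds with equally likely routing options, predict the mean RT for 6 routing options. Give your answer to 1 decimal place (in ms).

785.0 ms

Fit slope and intercept:
  b = (868 − 668) / (log₂ 8 − log₂ 4) = 200 / (3 − 2) = 200.000 ms/bit
  a = 668 − 200.000 × 2 = 268.000 ms
Then RT(6) = 268.000 + 200.000 × log₂ 6 = 268.000 + 200.000 × 2.5850 ≈ 784.993 ms.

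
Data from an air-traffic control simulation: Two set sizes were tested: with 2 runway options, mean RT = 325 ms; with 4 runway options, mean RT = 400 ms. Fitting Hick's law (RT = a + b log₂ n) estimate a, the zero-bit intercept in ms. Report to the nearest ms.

250 ms

Slope: b = (400 − 325) / (log₂ 4 − log₂ 2) = 75/1.0000 = 75 ms/bit.
Intercept: a = 325 − 75·log₂(2) = 250.000 ms.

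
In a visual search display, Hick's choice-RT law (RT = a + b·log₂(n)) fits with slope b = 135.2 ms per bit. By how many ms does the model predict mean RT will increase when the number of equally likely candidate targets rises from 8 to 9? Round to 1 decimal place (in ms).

23.0 ms

The intercept a cancels: ΔRT = b·(log₂ n₂ − log₂ n₁) = b·log₂(n₂/n₁).
log₂(9) − log₂(8) = 3.1699 − 3 = 0.1699.
ΔRT = 135.2 × 0.1699 = 22.974 ms.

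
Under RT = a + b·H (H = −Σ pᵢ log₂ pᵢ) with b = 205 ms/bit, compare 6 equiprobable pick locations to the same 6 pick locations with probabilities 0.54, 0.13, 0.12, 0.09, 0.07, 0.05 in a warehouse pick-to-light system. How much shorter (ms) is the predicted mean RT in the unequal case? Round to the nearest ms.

The RT saving is b·ΔH. Equiprobable H₀ = log₂(6) = 2.5850 bits; with the given probabilities H = 2.0271 bits.
b·(H₀ − H) = 205 × (2.5850 − 2.0271) = 114.37 ms.

114 ms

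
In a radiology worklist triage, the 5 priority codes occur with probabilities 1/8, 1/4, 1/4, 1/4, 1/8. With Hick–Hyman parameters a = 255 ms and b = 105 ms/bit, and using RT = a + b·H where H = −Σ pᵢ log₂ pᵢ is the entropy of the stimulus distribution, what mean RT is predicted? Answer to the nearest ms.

H = −Σ pᵢ log₂ pᵢ = 0.125·3 + 0.25·2 + 0.25·2 + 0.25·2 + 0.125·3 = 2.250 bits.
RT = 255 + 105 × 2.250 = 491.25 ms.

491 ms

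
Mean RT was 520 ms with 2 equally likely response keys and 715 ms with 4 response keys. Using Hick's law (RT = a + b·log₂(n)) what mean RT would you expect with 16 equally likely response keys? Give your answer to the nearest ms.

1105 ms

RT is linear in log₂ n, so two points fix the line:
  b = (715 − 520) / (log₂ 4 − log₂ 2) = 195 / (2 − 1) = 195 ms/bit
  a = 520 − 195 × 1 = 325 ms
Then RT(16) = 325 + 195 × log₂ 16 = 325 + 195 × 4 ≈ 1105.000 ms.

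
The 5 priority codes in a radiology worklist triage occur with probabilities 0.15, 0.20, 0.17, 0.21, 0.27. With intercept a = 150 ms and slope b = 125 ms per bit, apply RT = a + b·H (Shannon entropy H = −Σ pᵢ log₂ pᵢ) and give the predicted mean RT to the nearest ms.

Entropy contributions −pᵢ log₂ pᵢ: 0.4105, 0.4644, 0.4346, 0.4728, 0.5100; sum H = 2.2924 bits.
RT = a + bH = 150 + 125·2.2924 = 436.55 ms.

437 ms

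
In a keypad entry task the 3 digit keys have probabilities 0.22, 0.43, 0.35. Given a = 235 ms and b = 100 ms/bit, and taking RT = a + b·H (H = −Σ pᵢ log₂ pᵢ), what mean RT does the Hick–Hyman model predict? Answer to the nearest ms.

Entropy contributions −pᵢ log₂ pᵢ: 0.4806, 0.5236, 0.5301; sum H = 1.5342 bits.
RT = a + bH = 235 + 100·1.5342 = 388.42 ms.

388 ms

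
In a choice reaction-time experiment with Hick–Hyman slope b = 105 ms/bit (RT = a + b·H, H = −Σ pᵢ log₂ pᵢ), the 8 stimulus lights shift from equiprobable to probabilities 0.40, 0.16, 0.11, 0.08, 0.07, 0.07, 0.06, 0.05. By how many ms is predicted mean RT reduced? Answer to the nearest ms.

43 ms

The RT saving is b·ΔH. Equiprobable H₀ = log₂(8) = 3.0000 bits; with the given probabilities H = 2.5903 bits.
b·(H₀ − H) = 105 × (3.0000 − 2.5903) = 43.02 ms.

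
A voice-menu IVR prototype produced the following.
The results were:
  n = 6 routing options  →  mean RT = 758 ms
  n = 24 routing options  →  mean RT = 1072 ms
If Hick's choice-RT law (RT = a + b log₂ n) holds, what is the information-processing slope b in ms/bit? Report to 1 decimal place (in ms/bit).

157.0 ms/bit

b = (RT₂ − RT₁)/(log₂ n₂ − log₂ n₁) = (1072 − 758)/(4.5850 − 2.5850) = 157.000 ms/bit.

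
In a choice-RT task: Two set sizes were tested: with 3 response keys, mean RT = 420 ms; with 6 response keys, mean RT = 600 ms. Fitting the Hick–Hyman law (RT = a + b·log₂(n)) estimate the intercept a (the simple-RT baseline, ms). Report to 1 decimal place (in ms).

134.7 ms

b = (RT₂ − RT₁)/(log₂ n₂ − log₂ n₁) = (600 − 420)/(2.5850 − 1.5850) = 180.000 ms/bit.
Intercept: a = 420 − 180.000·log₂(3) = 134.707 ms.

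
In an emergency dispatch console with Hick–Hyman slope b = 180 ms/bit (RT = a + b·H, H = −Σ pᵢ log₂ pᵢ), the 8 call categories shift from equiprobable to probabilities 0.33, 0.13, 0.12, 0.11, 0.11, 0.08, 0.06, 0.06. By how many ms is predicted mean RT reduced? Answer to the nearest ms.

Equiprobable entropy H₀ = log₂ 8 = 3.0000 bits.
Skewed entropy H = −Σ pᵢ log₂ pᵢ = 2.7567 bits.
ΔRT = b·(H₀ − H) = 180 × 0.2433 = 43.80 ms.

44 ms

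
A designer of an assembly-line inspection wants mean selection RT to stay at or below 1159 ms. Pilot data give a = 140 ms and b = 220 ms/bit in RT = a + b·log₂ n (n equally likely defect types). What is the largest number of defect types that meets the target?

24

220·log₂ n ≤ 1159 − 140 = 1019, giving log₂ n ≤ 4.6318 and n ≤ 24.792. The largest whole number is 24.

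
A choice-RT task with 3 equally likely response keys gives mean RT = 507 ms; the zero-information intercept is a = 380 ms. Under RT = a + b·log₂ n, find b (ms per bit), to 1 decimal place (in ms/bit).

80.1 ms/bit

3 alternatives carry log₂ 3 = 1.5850 bits; the choice cost is 507 − 380 = 127 ms, so b = 127/1.5850 = 80.128 ms/bit.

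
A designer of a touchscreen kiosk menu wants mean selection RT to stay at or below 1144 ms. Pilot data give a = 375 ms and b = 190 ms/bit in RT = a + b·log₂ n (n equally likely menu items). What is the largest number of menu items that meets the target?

Information budget: (1144 − 375)/190 = 4.0474 bits, so n ≤ 2^4.0474 = 16.534 → at most 16.

16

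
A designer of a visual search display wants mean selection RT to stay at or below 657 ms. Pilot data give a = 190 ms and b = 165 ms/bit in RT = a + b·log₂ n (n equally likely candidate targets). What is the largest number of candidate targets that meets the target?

Information budget: (657 − 190)/165 = 2.8303 bits, so n ≤ 2^2.8303 = 7.112 → at most 7.

7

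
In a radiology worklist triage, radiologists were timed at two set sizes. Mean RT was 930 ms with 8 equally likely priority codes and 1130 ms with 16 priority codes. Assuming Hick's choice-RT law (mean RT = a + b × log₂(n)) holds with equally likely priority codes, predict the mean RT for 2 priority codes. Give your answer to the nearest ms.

530 ms

Solve the two-equation system in a and b:
  b = (1130 − 930) / (log₂ 16 − log₂ 8) = 200 / (4 − 3) = 200 ms/bit
  a = 930 − 200 × 3 = 330 ms
Then RT(2) = 330 + 200 × log₂ 2 = 330 + 200 × 1 ≈ 530.000 ms.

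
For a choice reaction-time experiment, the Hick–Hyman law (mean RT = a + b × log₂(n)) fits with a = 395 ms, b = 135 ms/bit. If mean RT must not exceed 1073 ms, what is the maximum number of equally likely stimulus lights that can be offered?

Information budget: (1073 − 395)/135 = 5.0222 bits, so n ≤ 2^5.0222 = 32.497 → at most 32.

32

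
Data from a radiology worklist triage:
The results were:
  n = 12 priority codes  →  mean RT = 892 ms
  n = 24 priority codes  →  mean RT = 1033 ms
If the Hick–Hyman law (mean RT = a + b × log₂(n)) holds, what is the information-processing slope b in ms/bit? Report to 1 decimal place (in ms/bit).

141.0 ms/bit

Slope: b = (1033 − 892) / (log₂ 24 − log₂ 12) = 141/1.0000 = 141.000 ms/bit.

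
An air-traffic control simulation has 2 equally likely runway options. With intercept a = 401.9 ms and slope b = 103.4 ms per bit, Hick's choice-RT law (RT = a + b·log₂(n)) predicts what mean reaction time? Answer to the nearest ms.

505 ms

log₂(2) = 1 bits, so RT = 401.9 + 103.4 × 1 ≈ 505.300 ms.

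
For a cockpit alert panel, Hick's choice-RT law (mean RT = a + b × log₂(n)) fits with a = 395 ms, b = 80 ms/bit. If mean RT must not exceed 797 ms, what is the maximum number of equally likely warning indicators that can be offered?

32

80·log₂ n ≤ 797 − 395 = 402, giving log₂ n ≤ 5.0250 and n ≤ 32.559. The largest whole number is 32.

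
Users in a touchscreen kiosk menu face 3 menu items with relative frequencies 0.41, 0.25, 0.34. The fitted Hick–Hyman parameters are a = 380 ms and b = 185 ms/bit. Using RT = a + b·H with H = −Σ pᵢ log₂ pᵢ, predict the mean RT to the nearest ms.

H = 0.41·log₂(1/0.41) + 0.25·log₂(1/0.25) + 0.34·log₂(1/0.34) = 1.5566 bits.
RT = 380 + 185 × 1.5566 = 667.96 ms.

668 ms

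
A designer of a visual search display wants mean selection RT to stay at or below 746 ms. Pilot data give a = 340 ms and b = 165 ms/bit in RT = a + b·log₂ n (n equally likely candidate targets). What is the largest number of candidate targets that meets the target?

Information budget: (746 − 340)/165 = 2.4606 bits, so n ≤ 2^2.4606 = 5.504 → at most 5.

5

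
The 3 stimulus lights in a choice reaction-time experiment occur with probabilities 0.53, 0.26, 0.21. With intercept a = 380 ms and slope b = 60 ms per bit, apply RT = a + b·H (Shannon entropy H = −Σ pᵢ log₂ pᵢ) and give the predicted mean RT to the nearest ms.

Entropy contributions −pᵢ log₂ pᵢ: 0.4854, 0.5053, 0.4728; sum H = 1.4636 bits.
RT = a + bH = 380 + 60·1.4636 = 467.81 ms.

468 ms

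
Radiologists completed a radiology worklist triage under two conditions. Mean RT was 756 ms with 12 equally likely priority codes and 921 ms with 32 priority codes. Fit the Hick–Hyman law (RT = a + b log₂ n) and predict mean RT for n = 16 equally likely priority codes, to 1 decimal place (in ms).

With log₂ n on the abscissa the relation is linear; from the two conditions:
  b = (921 − 756) / (log₂ 32 − log₂ 12) = 165 / (5 − 3.5850) = 116.605 ms/bit
  a = 756 − 116.605 × 3.5850 = 337.977 ms
Then RT(16) = 337.977 + 116.605 × log₂ 16 = 337.977 + 116.605 × 4 ≈ 804.395 ms.

804.4 ms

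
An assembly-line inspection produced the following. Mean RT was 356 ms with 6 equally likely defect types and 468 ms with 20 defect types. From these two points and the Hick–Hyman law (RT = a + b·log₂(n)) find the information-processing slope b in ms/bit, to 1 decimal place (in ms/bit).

64.5 ms/bit

The slope on a log₂ axis is (468 − 356) / (4.3219 − 2.5850) = 64.480 ms/bit.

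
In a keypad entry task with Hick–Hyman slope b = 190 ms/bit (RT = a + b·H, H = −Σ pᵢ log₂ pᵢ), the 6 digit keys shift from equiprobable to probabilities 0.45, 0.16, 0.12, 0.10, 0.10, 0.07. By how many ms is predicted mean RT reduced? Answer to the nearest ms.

65 ms

The RT saving is b·ΔH. Equiprobable H₀ = log₂(6) = 2.5850 bits; with the given probabilities H = 2.2414 bits.
b·(H₀ − H) = 190 × (2.5850 − 2.2414) = 65.27 ms.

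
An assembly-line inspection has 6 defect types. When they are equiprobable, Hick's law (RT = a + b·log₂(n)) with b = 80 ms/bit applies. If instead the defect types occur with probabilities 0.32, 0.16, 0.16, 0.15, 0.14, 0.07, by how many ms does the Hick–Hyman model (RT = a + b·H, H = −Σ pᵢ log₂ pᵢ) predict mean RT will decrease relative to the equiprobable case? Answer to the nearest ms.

11 ms

The RT saving is b·ΔH. Equiprobable H₀ = log₂(6) = 2.5850 bits; with the given probabilities H = 2.4483 bits.
b·(H₀ − H) = 80 × (2.5850 − 2.4483) = 10.93 ms.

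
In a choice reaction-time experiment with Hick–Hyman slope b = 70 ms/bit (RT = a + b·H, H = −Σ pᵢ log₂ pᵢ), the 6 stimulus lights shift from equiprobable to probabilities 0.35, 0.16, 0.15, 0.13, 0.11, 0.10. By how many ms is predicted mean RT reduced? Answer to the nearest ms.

Equiprobable entropy H₀ = log₂ 6 = 2.5850 bits.
Skewed entropy H = −Σ pᵢ log₂ pᵢ = 2.4288 bits.
ΔRT = b·(H₀ − H) = 70 × 0.1562 = 10.93 ms.

11 ms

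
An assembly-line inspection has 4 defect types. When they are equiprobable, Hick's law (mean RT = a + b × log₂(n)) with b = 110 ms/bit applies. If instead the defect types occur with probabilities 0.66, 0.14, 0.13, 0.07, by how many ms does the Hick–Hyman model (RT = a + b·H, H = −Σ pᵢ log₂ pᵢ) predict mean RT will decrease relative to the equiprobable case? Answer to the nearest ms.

Equiprobable entropy H₀ = log₂ 4 = 2.0000 bits.
Skewed entropy H = −Σ pᵢ log₂ pᵢ = 1.4440 bits.
ΔRT = b·(H₀ − H) = 110 × 0.5560 = 61.17 ms.

61 ms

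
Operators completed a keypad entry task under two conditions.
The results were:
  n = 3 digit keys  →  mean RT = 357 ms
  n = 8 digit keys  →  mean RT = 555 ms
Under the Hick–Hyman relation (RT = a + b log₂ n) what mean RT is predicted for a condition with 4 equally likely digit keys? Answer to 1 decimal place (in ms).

415.1 ms

Fit slope and intercept:
  b = (555 − 357) / (log₂ 8 − log₂ 3) = 198 / (3 − 1.5850) = 139.926 ms/bit
  a = 357 − 139.926 × 1.5850 = 135.223 ms
Then RT(4) = 135.223 + 139.926 × log₂ 4 = 135.223 + 139.926 × 2 ≈ 415.074 ms.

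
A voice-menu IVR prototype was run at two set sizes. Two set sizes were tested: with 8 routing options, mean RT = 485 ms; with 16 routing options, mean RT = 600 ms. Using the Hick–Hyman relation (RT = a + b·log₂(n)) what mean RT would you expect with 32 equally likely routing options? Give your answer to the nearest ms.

715 ms

With log₂ n on the abscissa the relation is linear; from the two conditions:
  b = (600 − 485) / (log₂ 16 − log₂ 8) = 115 / (4 − 3) = 115 ms/bit
  a = 485 − 115 × 3 = 140 ms
Then RT(32) = 140 + 115 × log₂ 32 = 140 + 115 × 5 ≈ 715.000 ms.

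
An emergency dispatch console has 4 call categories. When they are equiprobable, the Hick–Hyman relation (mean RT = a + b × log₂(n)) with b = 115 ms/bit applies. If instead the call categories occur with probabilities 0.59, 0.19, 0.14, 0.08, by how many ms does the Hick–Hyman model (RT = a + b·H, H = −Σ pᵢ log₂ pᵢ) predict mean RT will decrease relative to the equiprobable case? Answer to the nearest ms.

The RT saving is b·ΔH. Equiprobable H₀ = log₂(4) = 2.0000 bits; with the given probabilities H = 1.5930 bits.
b·(H₀ − H) = 115 × (2.0000 − 1.5930) = 46.81 ms.

47 ms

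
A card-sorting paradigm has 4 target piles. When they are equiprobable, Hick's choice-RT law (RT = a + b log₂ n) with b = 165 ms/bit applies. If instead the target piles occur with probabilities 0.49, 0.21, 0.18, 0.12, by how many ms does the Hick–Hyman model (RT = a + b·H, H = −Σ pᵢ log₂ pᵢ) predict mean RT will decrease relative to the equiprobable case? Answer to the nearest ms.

35 ms

The RT saving is b·ΔH. Equiprobable H₀ = log₂(4) = 2.0000 bits; with the given probabilities H = 1.7895 bits.
b·(H₀ − H) = 165 × (2.0000 − 1.7895) = 34.74 ms.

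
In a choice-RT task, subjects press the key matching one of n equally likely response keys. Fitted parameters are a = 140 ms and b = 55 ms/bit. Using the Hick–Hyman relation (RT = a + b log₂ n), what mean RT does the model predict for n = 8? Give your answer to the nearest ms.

log₂(8) = 3 bits, so RT = 140 + 55 × 3 ≈ 305.000 ms.

305 ms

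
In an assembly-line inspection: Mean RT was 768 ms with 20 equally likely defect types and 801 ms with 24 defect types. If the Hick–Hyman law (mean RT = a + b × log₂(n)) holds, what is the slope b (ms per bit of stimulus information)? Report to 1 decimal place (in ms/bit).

b = (RT₂ − RT₁)/(log₂ n₂ − log₂ n₁) = (801 − 768)/(4.5850 − 4.3219) = 125.459 ms/bit.

125.5 ms/bit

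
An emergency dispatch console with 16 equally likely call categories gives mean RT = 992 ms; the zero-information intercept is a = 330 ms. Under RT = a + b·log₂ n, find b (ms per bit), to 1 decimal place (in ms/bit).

165.5 ms/bit

b = (992 − 330) / log₂(16) = 662 / 4 = 165.500 ms/bit.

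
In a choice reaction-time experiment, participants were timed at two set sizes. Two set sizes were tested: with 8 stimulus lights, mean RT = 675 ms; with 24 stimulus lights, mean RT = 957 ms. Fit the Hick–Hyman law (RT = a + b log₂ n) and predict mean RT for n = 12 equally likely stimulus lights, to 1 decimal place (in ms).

With log₂ n on the abscissa the relation is linear; from the two conditions:
  b = (957 − 675) / (log₂ 24 − log₂ 8) = 282 / (4.5850 − 3) = 177.922 ms/bit
  a = 675 − 177.922 × 3 = 141.233 ms
Then RT(12) = 141.233 + 177.922 × log₂ 12 = 141.233 + 177.922 × 3.5850 ≈ 779.078 ms.

779.1 ms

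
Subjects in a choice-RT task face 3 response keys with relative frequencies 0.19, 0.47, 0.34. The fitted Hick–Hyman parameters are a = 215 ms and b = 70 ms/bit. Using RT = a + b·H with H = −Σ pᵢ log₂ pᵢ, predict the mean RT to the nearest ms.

Entropy contributions −pᵢ log₂ pᵢ: 0.4552, 0.5120, 0.5292; sum H = 1.4964 bits.
RT = a + bH = 215 + 70·1.4964 = 319.74 ms.

320 ms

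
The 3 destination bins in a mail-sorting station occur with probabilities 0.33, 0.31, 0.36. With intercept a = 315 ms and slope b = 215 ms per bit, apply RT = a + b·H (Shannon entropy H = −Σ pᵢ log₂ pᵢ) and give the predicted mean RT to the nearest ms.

655 ms

Entropy contributions −pᵢ log₂ pᵢ: 0.5278, 0.5238, 0.5306; sum H = 1.5822 bits.
RT = a + bH = 315 + 215·1.5822 = 655.18 ms.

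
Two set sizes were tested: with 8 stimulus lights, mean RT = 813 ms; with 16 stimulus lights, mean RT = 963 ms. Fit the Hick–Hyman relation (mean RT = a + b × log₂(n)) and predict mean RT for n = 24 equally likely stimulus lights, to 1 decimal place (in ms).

1050.7 ms

With log₂ n on the abscissa the relation is linear; from the two conditions:
  b = (963 − 813) / (log₂ 16 − log₂ 8) = 150 / (4 − 3) = 150.000 ms/bit
  a = 813 − 150.000 × 3 = 363.000 ms
Then RT(24) = 363.000 + 150.000 × log₂ 24 = 363.000 + 150.000 × 4.5850 ≈ 1050.744 ms.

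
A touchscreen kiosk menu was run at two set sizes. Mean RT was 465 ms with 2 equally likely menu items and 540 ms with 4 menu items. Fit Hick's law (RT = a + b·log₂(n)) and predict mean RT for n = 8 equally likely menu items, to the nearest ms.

615 ms

With log₂ n on the abscissa the relation is linear; from the two conditions:
  b = (540 − 465) / (log₂ 4 − log₂ 2) = 75 / (2 − 1) = 75 ms/bit
  a = 465 − 75 × 1 = 390 ms
Then RT(8) = 390 + 75 × log₂ 8 = 390 + 75 × 3 ≈ 615.000 ms.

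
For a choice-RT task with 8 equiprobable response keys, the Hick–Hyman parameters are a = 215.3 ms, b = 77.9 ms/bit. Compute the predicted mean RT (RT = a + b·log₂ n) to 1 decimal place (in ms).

449.0 ms

log₂(8) = 3 bits, so RT = 215.3 + 77.9 × 3 ≈ 449.000 ms.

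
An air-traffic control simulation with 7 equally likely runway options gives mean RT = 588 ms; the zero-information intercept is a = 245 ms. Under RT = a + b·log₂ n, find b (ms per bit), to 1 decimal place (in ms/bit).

b = (588 − 245) / log₂(7) = 343 / 2.8074 = 122.179 ms/bit.

122.2 ms/bit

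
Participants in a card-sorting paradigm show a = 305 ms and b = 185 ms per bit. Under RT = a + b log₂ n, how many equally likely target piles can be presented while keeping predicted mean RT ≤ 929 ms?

10

185·log₂ n ≤ 929 − 305 = 624, giving log₂ n ≤ 3.3730 and n ≤ 10.360. The largest whole number is 10.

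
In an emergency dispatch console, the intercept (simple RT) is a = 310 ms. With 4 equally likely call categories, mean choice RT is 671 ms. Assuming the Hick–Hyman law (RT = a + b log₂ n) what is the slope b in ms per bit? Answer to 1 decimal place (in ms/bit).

180.5 ms/bit

4 alternatives carry log₂ 4 = 2 bits; the choice cost is 671 − 310 = 361 ms, so b = 361/2 = 180.500 ms/bit.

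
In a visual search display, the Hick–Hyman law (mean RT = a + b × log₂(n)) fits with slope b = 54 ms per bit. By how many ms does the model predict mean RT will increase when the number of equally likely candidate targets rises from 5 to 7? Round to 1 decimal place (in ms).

26.2 ms

ΔRT = (a + b log₂ n₂) − (a + b log₂ n₁) = b·(log₂ n₂ − log₂ n₁).
log₂(7) − log₂(5) = 2.8074 − 2.3219 = 0.4854.
ΔRT = 54 × 0.4854 = 26.213 ms.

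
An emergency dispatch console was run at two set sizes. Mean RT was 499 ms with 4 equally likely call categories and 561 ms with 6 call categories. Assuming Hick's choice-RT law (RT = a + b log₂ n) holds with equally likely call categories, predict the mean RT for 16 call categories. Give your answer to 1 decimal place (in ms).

Solve the two-equation system in a and b:
  b = (561 − 499) / (log₂ 6 − log₂ 4) = 62 / (2.5850 − 2) = 105.990 ms/bit
  a = 499 − 105.990 × 2 = 287.021 ms
Then RT(16) = 287.021 + 105.990 × log₂ 16 = 287.021 + 105.990 × 4 ≈ 710.979 ms.

711.0 ms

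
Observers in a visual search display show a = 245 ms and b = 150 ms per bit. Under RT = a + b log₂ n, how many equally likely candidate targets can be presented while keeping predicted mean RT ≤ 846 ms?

150·log₂ n ≤ 846 − 245 = 601, giving log₂ n ≤ 4.0067 and n ≤ 16.074. The largest whole number is 16.

16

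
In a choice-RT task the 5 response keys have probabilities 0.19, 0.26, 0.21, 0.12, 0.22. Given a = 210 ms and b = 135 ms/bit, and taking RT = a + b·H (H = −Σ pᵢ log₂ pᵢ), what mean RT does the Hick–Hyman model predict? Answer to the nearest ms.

518 ms

H = 0.19·log₂(1/0.19) + 0.26·log₂(1/0.26) + 0.21·log₂(1/0.21) + 0.12·log₂(1/0.12) + 0.22·log₂(1/0.22) = 2.2810 bits.
RT = 210 + 135 × 2.2810 = 517.93 ms.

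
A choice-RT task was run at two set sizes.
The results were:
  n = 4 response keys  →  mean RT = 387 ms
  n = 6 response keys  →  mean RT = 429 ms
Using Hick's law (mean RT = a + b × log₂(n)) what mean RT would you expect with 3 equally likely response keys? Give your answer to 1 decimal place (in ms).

With log₂ n on the abscissa the relation is linear; from the two conditions:
  b = (429 − 387) / (log₂ 6 − log₂ 4) = 42 / (2.5850 − 2) = 71.799 ms/bit
  a = 387 − 71.799 × 2 = 243.401 ms
Then RT(3) = 243.401 + 71.799 × log₂ 3 = 243.401 + 71.799 × 1.5850 ≈ 357.201 ms.

357.2 ms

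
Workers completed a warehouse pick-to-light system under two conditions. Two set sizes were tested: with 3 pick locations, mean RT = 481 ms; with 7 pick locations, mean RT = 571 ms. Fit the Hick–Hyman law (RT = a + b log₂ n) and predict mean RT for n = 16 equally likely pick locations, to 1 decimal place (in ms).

With log₂ n on the abscissa the relation is linear; from the two conditions:
  b = (571 − 481) / (log₂ 7 − log₂ 3) = 90 / (2.8074 − 1.5850) = 73.626 ms/bit
  a = 481 − 73.626 × 1.5850 = 364.305 ms
Then RT(16) = 364.305 + 73.626 × log₂ 16 = 364.305 + 73.626 × 4 ≈ 658.810 ms.

658.8 ms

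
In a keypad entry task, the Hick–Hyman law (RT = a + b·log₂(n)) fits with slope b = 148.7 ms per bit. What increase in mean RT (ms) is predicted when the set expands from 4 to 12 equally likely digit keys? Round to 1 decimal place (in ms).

235.7 ms

Only the slope matters, since a is common to both: ΔRT = b·log₂(n₂/n₁).
log₂(12) − log₂(4) = 3.5850 − 2 = 1.5850.
ΔRT = 148.7 × 1.5850 = 235.684 ms.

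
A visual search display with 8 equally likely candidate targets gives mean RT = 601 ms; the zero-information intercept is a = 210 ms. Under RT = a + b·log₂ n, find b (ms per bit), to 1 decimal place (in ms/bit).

130.3 ms/bit

b = (601 − 210) / log₂(8) = 391 / 3 = 130.333 ms/bit.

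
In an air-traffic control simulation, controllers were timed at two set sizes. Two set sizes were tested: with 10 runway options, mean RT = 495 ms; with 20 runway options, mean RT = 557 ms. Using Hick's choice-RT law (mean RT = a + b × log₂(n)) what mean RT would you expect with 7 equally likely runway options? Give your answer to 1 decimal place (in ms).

463.1 ms

With log₂ n on the abscissa the relation is linear; from the two conditions:
  b = (557 − 495) / (log₂ 20 − log₂ 10) = 62 / (4.3219 − 3.3219) = 62.000 ms/bit
  a = 495 − 62.000 × 3.3219 = 289.040 ms
Then RT(7) = 289.040 + 62.000 × log₂ 7 = 289.040 + 62.000 × 2.8074 ≈ 463.096 ms.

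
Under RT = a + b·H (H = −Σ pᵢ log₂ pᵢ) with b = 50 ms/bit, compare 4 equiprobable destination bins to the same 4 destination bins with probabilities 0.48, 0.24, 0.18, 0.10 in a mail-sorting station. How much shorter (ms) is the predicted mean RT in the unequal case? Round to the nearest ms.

The RT saving is b·ΔH. Equiprobable H₀ = log₂(4) = 2.0000 bits; with the given probabilities H = 1.7799 bits.
b·(H₀ − H) = 50 × (2.0000 − 1.7799) = 11.00 ms.

11 ms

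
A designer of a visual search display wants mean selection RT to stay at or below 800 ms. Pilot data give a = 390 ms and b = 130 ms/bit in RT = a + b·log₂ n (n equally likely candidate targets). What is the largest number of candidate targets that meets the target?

130·log₂ n ≤ 800 − 390 = 410, giving log₂ n ≤ 3.1538 and n ≤ 8.900. The largest whole number is 8.

8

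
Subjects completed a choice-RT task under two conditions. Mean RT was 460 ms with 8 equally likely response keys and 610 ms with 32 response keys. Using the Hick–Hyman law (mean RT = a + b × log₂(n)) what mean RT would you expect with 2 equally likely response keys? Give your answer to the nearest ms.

310 ms

With log₂ n on the abscissa the relation is linear; from the two conditions:
  b = (610 − 460) / (log₂ 32 − log₂ 8) = 150 / (5 − 3) = 75 ms/bit
  a = 460 − 75 × 3 = 235 ms
Then RT(2) = 235 + 75 × log₂ 2 = 235 + 75 × 1 ≈ 310.000 ms.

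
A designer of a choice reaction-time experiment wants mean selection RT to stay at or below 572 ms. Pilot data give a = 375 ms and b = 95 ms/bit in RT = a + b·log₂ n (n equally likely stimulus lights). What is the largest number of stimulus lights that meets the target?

Information budget: (572 − 375)/95 = 2.0737 bits, so n ≤ 2^2.0737 = 4.210 → at most 4.

4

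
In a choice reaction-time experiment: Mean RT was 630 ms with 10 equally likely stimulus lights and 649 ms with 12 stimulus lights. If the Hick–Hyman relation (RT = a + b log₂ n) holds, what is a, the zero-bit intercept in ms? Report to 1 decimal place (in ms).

390.0 ms

The slope on a log₂ axis is (649 − 630) / (3.5850 − 3.3219) = 72.234 ms/bit.
a = RT₁ − b·log₂ n₁ = 630 − 72.234 × 3.3219 = 390.044 ms.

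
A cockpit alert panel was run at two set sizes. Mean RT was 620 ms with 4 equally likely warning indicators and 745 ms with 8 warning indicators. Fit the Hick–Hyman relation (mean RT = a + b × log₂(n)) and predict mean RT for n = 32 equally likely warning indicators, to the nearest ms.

Solve the two-equation system in a and b:
  b = (745 − 620) / (log₂ 8 − log₂ 4) = 125 / (3 − 2) = 125 ms/bit
  a = 620 − 125 × 2 = 370 ms
Then RT(32) = 370 + 125 × log₂ 32 = 370 + 125 × 5 ≈ 995.000 ms.

995 ms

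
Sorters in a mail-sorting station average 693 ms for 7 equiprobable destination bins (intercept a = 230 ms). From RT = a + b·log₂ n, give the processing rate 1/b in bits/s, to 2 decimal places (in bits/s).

b = (693 − 230)/log₂ 7 = 463/2.8074 = 164.924 ms per bit = 0.16492 s/bit; the reciprocal is 6.063 bits/s.

6.06 bits/s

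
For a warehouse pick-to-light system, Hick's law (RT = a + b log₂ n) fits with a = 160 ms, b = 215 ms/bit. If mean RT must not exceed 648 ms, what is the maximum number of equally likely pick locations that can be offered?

4

215·log₂ n ≤ 648 − 160 = 488, giving log₂ n ≤ 2.2698 and n ≤ 4.822. The largest whole number is 4.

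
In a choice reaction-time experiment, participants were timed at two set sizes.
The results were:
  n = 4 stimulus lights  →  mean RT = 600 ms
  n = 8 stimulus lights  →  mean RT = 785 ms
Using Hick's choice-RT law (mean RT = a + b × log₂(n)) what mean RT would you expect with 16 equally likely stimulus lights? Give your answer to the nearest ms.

Solve the two-equation system in a and b:
  b = (785 − 600) / (log₂ 8 − log₂ 4) = 185 / (3 − 2) = 185 ms/bit
  a = 600 − 185 × 2 = 230 ms
Then RT(16) = 230 + 185 × log₂ 16 = 230 + 185 × 4 ≈ 970.000 ms.

970 ms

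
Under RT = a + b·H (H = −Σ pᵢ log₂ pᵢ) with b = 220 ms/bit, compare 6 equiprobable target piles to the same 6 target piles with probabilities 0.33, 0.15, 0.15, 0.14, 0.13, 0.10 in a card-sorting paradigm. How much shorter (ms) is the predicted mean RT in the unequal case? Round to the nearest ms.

27 ms

The RT saving is b·ΔH. Equiprobable H₀ = log₂(6) = 2.5850 bits; with the given probabilities H = 2.4609 bits.
b·(H₀ − H) = 220 × (2.5850 − 2.4609) = 27.30 ms.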